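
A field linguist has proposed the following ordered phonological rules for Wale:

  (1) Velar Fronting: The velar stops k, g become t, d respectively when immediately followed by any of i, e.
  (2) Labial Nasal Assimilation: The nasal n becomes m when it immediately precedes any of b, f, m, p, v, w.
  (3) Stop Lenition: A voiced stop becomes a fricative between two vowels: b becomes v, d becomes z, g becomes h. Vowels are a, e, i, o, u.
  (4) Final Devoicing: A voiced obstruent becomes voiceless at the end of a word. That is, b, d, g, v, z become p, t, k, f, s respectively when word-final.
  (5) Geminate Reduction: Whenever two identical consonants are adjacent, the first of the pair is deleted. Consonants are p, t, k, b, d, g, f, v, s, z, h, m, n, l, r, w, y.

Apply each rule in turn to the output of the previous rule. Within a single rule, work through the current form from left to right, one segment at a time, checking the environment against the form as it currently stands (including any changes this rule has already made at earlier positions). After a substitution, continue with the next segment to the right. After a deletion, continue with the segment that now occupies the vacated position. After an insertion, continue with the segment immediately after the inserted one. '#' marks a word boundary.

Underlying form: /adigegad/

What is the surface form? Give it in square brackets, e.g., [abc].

(1) Velar Fronting: [adigegad] → [adidegad]
(2) Labial Nasal Assimilation: no change — [adidegad]
(3) Stop Lenition: [adidegad] → [azizehad]
(4) Final Devoicing: [azizehad] → [azizehat]
(5) Geminate Reduction: no change — [azizehat]

[azizehat]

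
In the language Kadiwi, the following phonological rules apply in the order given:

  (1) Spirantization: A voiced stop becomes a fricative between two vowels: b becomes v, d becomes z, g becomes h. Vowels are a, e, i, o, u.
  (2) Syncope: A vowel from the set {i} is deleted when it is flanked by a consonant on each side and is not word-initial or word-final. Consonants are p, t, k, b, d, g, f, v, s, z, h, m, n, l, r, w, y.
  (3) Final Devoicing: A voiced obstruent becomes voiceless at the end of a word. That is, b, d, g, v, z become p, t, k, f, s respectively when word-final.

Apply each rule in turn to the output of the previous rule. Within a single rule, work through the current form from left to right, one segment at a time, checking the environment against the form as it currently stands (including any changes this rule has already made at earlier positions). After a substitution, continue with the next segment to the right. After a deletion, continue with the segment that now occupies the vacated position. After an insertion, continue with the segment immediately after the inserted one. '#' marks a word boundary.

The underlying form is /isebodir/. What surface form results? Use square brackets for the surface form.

(1) Spirantization: [isebodir] → [isevozir]
(2) Syncope: [isevozir] → [isevozr]
(3) Final Devoicing: no change — [isevozr]

[isevozr]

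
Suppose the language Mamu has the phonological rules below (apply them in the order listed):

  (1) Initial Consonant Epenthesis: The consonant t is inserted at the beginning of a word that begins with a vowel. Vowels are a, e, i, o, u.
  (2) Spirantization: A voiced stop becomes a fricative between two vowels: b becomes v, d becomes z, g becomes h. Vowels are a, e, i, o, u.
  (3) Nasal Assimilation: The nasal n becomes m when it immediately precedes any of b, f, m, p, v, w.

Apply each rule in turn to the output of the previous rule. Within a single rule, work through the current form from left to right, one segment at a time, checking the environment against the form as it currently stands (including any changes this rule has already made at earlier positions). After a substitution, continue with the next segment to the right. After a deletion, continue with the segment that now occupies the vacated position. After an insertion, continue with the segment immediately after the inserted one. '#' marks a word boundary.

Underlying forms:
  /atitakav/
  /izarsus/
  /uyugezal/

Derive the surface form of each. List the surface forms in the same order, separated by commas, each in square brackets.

/atitakav/:
  (1) Initial Consonant Epenthesis: [atitakav] → [tatitakav]
  (2) Spirantization: no change — [tatitakav]
  (3) Nasal Assimilation: no change — [tatitakav]
/izarsus/:
  (1) Initial Consonant Epenthesis: [izarsus] → [tizarsus]
  (2) Spirantization: no change — [tizarsus]
  (3) Nasal Assimilation: no change — [tizarsus]
/uyugezal/:
  (1) Initial Consonant Epenthesis: [uyugezal] → [tuyugezal]
  (2) Spirantization: [tuyugezal] → [tuyuhezal]
  (3) Nasal Assimilation: no change — [tuyuhezal]

[tatitakav], [tizarsus], [tuyuhezal]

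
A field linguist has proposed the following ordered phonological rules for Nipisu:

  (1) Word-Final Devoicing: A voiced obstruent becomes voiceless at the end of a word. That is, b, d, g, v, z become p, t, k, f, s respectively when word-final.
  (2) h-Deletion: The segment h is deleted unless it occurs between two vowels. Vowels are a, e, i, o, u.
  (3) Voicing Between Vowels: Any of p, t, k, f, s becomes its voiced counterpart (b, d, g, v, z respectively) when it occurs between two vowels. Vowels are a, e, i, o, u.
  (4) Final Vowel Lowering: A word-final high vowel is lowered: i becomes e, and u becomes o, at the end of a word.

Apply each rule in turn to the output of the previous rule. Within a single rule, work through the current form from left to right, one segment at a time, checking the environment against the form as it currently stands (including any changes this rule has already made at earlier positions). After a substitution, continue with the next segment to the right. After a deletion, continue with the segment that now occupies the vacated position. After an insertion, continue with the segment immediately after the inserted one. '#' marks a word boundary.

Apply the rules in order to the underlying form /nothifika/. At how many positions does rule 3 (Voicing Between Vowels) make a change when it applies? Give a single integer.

(1) Word-Final Devoicing: no change — [nothifika]
(2) h-Deletion: [nothifika] → [notifika]
(3) Voicing Between Vowels: [notifika] → [nodiviga]
(4) Final Vowel Lowering: no change — [nodiviga]
Rule 3 changed 3 position(s).

3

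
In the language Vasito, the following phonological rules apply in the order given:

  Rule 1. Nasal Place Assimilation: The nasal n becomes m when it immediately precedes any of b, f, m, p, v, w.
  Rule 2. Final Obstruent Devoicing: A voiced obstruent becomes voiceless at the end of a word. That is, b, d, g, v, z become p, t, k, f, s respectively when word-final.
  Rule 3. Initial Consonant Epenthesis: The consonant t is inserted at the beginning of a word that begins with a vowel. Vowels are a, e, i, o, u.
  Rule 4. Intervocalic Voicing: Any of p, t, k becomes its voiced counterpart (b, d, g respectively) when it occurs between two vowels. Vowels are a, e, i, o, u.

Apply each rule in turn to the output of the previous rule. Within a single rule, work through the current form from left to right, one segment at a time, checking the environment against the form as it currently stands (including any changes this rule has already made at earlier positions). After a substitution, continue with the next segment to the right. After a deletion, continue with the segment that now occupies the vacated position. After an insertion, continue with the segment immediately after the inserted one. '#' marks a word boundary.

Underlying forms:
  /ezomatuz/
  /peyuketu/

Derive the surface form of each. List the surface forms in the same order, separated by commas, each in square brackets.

[tezomadus], [peyugedu]

/ezomatuz/:
  Rule 1 Nasal Place Assimilation: no change — [ezomatuz]
  Rule 2 Final Obstruent Devoicing: [ezomatuz] → [ezomatus]
  Rule 3 Initial Consonant Epenthesis: [ezomatus] → [tezomatus]
  Rule 4 Intervocalic Voicing: [tezomatus] → [tezomadus]
/peyuketu/:
  Rule 1 Nasal Place Assimilation: no change — [peyuketu]
  Rule 2 Final Obstruent Devoicing: no change — [peyuketu]
  Rule 3 Initial Consonant Epenthesis: no change — [peyuketu]
  Rule 4 Intervocalic Voicing: [peyuketu] → [peyugedu]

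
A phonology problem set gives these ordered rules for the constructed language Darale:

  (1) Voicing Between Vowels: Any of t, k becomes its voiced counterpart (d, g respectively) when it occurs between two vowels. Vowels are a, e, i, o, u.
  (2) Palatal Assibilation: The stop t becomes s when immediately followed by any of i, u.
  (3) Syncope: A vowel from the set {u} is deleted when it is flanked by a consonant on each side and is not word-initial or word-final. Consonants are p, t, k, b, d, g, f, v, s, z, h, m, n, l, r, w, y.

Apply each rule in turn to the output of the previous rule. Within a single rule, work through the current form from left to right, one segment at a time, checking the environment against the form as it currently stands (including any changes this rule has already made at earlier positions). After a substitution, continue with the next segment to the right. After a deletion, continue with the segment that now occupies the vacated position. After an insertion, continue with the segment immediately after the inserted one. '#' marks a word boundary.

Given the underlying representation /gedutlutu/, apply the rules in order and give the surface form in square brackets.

[gedtldu]

(1) Voicing Between Vowels: [gedutlutu] → [gedutludu]
(2) Palatal Assibilation: no change — [gedutludu]
(3) Syncope: [gedutludu] → [gedtldu]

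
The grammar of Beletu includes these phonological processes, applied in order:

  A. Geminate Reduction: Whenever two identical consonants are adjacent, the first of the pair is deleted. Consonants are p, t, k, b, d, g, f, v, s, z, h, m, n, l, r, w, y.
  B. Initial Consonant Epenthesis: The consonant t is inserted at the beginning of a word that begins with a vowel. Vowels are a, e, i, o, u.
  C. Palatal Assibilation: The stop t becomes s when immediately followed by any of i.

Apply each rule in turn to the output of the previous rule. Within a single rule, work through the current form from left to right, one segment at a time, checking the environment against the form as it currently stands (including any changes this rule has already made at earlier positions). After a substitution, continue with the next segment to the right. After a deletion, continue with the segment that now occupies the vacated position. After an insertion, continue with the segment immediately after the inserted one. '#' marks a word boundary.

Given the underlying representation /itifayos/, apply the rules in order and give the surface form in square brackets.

[sisifayos]

A Geminate Reduction: no change — [itifayos]
B Initial Consonant Epenthesis: [itifayos] → [titifayos]
C Palatal Assibilation: [titifayos] → [sisifayos]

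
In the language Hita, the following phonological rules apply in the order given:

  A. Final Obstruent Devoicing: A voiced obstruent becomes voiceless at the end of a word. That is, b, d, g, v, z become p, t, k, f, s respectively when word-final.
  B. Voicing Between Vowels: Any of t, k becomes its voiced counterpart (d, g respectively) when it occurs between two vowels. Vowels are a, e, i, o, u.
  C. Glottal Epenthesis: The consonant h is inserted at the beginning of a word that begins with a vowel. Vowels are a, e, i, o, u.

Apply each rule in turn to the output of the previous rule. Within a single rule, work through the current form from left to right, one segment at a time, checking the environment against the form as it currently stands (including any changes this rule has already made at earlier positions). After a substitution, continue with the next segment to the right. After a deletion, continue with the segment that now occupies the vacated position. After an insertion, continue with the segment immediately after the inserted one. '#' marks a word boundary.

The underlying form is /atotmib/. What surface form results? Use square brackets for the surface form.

A Final Obstruent Devoicing: [atotmib] → [atotmip]
B Voicing Between Vowels: [atotmip] → [adotmip]
C Glottal Epenthesis: [adotmip] → [hadotmip]

[hadotmip]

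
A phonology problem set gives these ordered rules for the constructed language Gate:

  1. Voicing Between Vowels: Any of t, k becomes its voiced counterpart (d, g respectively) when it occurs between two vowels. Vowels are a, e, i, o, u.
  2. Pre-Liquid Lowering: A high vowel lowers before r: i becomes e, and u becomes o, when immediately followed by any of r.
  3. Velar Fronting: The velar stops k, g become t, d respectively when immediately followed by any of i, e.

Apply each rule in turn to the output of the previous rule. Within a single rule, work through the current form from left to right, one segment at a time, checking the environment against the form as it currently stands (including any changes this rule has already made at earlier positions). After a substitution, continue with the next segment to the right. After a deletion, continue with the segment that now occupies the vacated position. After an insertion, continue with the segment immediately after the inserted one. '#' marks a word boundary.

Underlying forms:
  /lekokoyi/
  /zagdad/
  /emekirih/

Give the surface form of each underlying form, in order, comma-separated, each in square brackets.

[legogoyi], [zagdad], [emederih]

/lekokoyi/:
  1 Voicing Between Vowels: [lekokoyi] → [legogoyi]
  2 Pre-Liquid Lowering: no change — [legogoyi]
  3 Velar Fronting: no change — [legogoyi]
/zagdad/:
  1 Voicing Between Vowels: no change — [zagdad]
  2 Pre-Liquid Lowering: no change — [zagdad]
  3 Velar Fronting: no change — [zagdad]
/emekirih/:
  1 Voicing Between Vowels: [emekirih] → [emegirih]
  2 Pre-Liquid Lowering: [emegirih] → [emegerih]
  3 Velar Fronting: [emegerih] → [emederih]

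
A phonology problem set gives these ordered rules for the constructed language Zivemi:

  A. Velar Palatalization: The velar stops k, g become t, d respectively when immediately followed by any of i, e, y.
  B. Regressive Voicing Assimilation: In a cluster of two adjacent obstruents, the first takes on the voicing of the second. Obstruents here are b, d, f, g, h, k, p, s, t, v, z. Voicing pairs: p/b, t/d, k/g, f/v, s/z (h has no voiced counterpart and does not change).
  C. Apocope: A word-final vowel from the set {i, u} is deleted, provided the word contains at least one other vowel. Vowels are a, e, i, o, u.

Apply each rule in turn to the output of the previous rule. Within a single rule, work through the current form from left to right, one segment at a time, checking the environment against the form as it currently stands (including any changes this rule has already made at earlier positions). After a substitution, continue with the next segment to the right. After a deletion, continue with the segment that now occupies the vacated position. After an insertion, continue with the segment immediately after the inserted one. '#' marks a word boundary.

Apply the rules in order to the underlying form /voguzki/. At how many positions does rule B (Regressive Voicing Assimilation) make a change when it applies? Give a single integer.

A Velar Palatalization: [voguzki] → [voguzti]
B Regressive Voicing Assimilation: [voguzti] → [vogusti]
C Apocope: [vogusti] → [vogust]
Rule B changed 1 position(s).

1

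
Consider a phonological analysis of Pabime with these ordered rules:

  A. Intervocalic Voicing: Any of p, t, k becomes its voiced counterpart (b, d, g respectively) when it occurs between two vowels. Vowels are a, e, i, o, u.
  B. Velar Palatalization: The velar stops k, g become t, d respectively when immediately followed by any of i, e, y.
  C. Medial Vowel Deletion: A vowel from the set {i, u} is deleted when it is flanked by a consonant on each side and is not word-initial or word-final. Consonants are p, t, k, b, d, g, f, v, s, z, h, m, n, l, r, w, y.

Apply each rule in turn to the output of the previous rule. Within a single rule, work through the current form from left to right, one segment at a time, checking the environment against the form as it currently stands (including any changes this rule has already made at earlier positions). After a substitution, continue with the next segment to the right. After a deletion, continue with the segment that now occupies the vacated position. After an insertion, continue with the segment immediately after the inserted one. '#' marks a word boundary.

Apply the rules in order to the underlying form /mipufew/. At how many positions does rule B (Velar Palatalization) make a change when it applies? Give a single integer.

A Intervocalic Voicing: [mipufew] → [mibufew]
B Velar Palatalization: no change — [mibufew]
C Medial Vowel Deletion: [mibufew] → [mbfew]
Rule B changed 0 position(s).

0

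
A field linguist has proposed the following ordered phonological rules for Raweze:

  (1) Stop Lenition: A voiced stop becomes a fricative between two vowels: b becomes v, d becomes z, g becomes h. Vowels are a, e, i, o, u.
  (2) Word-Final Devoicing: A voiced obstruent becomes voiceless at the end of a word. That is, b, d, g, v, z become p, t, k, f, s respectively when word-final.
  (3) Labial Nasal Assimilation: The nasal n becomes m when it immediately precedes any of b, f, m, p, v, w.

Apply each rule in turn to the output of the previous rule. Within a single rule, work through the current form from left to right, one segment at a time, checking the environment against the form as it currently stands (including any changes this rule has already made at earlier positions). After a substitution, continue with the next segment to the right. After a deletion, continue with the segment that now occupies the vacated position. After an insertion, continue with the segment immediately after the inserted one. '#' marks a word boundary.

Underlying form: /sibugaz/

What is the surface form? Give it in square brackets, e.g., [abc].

[sivuhas]

(1) Stop Lenition: [sibugaz] → [sivuhaz]
(2) Word-Final Devoicing: [sivuhaz] → [sivuhas]
(3) Labial Nasal Assimilation: no change — [sivuhas]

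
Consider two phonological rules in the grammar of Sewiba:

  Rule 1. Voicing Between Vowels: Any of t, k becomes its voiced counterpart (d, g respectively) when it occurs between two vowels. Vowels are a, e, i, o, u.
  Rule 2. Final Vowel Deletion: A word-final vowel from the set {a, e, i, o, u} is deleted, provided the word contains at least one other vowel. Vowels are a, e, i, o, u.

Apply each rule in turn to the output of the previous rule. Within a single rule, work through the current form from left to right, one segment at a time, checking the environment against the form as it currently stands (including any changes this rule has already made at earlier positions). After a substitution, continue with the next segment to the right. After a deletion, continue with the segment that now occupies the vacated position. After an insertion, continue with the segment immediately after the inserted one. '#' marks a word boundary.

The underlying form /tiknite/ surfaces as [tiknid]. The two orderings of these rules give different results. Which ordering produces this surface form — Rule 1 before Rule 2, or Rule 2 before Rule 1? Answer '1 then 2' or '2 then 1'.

1 then 2

Order 1 then 2:
  1 Voicing Between Vowels: [tiknite] → [tiknide]
  2 Final Vowel Deletion: [tiknide] → [tiknid]
  result: [tiknid]
Order 2 then 1:
  2 Final Vowel Deletion: [tiknite] → [tiknit]
  1 Voicing Between Vowels: no change — [tiknit]
  result: [tiknit]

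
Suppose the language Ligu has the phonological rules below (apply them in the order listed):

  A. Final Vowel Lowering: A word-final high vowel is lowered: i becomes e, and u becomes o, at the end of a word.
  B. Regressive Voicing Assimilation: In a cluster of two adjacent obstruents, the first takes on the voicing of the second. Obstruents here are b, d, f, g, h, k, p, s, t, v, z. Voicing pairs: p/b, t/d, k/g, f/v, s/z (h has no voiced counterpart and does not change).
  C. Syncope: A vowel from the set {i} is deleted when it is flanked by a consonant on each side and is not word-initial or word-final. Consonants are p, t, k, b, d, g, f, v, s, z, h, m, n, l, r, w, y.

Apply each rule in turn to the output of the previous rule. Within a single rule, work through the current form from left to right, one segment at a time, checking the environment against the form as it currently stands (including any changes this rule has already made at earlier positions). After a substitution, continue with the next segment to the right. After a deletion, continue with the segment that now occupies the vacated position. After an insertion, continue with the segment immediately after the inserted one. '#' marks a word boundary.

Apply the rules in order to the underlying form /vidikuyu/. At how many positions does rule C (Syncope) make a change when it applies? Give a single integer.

A Final Vowel Lowering: [vidikuyu] → [vidikuyo]
B Regressive Voicing Assimilation: no change — [vidikuyo]
C Syncope: [vidikuyo] → [vdkuyo]
Rule C changed 2 position(s).

2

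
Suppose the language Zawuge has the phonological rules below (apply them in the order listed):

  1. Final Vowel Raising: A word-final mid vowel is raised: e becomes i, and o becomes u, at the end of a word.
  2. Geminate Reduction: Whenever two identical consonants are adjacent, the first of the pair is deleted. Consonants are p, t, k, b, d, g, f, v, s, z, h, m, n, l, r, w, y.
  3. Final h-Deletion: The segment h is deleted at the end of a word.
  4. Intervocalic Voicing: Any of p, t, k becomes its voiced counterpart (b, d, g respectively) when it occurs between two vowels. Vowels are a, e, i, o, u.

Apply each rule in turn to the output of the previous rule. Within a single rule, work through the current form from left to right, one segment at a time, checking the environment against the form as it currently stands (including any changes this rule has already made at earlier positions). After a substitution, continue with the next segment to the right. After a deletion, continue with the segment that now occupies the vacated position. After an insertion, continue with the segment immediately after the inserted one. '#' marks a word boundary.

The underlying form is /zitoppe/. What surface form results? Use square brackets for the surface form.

1 Final Vowel Raising: [zitoppe] → [zitoppi]
2 Geminate Reduction: [zitoppi] → [zitopi]
3 Final h-Deletion: no change — [zitopi]
4 Intervocalic Voicing: [zitopi] → [zidobi]

[zidobi]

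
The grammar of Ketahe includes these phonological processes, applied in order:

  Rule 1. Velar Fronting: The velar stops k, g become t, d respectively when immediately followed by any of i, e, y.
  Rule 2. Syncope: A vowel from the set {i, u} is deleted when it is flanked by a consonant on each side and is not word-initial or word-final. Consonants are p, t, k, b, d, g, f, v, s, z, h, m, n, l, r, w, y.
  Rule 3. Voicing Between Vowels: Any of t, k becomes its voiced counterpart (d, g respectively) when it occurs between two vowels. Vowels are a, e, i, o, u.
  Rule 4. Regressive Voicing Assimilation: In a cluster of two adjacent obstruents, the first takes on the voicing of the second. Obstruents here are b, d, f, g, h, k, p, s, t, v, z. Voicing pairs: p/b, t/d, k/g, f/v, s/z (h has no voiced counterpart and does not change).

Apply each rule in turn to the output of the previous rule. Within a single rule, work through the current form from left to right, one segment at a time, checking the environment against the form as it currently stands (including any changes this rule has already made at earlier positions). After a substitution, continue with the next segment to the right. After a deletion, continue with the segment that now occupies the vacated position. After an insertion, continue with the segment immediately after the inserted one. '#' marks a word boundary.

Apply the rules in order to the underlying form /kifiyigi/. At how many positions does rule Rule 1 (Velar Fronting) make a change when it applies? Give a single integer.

Rule 1 Velar Fronting: [kifiyigi] → [tifiyidi]
Rule 2 Syncope: [tifiyidi] → [tfydi]
Rule 3 Voicing Between Vowels: no change — [tfydi]
Rule 4 Regressive Voicing Assimilation: no change — [tfydi]
Rule Rule 1 changed 2 position(s).

2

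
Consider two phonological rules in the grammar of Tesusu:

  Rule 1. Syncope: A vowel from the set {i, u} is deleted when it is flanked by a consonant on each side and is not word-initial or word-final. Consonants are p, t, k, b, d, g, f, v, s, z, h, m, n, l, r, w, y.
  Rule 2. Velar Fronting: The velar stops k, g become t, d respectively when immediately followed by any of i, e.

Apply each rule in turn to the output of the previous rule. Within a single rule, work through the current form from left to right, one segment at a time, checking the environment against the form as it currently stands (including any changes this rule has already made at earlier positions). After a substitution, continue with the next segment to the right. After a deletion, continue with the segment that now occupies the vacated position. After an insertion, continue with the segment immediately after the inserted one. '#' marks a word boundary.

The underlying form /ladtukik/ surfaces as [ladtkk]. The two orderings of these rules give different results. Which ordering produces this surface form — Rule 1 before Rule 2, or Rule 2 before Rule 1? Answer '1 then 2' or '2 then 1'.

Order 1 then 2:
  1 Syncope: [ladtukik] → [ladtkk]
  2 Velar Fronting: no change — [ladtkk]
  result: [ladtkk]
Order 2 then 1:
  2 Velar Fronting: [ladtukik] → [ladtutik]
  1 Syncope: [ladtutik] → [ladttk]
  result: [ladttk]

1 then 2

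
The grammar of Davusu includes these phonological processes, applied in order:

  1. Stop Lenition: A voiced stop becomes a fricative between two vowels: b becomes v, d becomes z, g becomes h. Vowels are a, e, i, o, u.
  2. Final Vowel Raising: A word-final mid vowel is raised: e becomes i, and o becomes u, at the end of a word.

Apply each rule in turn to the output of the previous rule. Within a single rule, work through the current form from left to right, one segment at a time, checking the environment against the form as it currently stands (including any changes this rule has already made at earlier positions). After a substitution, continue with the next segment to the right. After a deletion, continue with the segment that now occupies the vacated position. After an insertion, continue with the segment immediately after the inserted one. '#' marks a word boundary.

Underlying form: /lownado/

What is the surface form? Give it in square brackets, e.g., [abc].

1 Stop Lenition: [lownado] → [lownazo]
2 Final Vowel Raising: [lownazo] → [lownazu]

[lownazu]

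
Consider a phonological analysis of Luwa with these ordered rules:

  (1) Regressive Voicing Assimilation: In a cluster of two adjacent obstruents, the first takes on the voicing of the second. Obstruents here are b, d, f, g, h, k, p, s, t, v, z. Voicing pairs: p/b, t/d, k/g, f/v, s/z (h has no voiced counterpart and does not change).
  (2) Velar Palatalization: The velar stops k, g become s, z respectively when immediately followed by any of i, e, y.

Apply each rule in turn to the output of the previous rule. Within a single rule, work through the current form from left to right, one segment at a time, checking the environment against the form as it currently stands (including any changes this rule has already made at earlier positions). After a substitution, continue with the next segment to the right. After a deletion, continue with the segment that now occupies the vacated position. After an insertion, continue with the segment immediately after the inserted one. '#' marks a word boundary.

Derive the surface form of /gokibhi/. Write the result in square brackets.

[gosiphi]

(1) Regressive Voicing Assimilation: [gokibhi] → [gokiphi]
(2) Velar Palatalization: [gokiphi] → [gosiphi]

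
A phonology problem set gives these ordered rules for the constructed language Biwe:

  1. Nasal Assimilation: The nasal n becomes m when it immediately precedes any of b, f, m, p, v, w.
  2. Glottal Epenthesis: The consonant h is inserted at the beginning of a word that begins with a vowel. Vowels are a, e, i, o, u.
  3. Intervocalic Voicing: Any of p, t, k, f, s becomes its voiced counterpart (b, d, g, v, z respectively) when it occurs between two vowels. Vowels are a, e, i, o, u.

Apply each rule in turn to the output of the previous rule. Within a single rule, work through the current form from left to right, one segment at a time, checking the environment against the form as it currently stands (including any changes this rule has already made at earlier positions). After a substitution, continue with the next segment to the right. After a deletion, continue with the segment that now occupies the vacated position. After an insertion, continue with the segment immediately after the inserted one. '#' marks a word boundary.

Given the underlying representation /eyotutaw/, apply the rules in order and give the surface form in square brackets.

1 Nasal Assimilation: no change — [eyotutaw]
2 Glottal Epenthesis: [eyotutaw] → [heyotutaw]
3 Intervocalic Voicing: [heyotutaw] → [heyodudaw]

[heyodudaw]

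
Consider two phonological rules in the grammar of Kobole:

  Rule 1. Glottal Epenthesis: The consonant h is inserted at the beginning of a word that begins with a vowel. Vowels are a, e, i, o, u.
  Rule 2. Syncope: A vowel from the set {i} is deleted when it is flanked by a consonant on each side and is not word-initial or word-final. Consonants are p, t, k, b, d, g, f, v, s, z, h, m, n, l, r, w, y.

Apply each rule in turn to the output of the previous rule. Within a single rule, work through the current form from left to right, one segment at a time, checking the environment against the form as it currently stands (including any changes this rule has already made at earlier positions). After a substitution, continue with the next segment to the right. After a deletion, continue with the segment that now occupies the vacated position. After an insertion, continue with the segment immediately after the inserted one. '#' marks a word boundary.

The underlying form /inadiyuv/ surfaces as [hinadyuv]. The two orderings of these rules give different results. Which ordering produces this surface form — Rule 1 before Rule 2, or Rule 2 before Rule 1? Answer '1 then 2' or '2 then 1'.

2 then 1

Order 1 then 2:
  1 Glottal Epenthesis: [inadiyuv] → [hinadiyuv]
  2 Syncope: [hinadiyuv] → [hnadyuv]
  result: [hnadyuv]
Order 2 then 1:
  2 Syncope: [inadiyuv] → [inadyuv]
  1 Glottal Epenthesis: [inadyuv] → [hinadyuv]
  result: [hinadyuv]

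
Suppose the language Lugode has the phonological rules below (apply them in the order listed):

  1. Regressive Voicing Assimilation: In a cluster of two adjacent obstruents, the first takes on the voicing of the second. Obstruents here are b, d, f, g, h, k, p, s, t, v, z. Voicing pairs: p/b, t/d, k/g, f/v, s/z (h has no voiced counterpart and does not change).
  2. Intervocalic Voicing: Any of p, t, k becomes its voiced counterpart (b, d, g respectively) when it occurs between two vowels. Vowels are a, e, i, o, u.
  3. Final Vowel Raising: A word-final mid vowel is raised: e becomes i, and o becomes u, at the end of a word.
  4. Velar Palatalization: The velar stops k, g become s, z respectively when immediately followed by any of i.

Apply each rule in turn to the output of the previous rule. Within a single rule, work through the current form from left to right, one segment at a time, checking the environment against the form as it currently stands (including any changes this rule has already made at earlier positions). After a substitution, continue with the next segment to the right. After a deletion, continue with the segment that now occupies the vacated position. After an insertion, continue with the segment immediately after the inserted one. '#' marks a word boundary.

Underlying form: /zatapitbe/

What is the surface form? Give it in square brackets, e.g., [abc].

[zadabidbi]

1 Regressive Voicing Assimilation: [zatapitbe] → [zatapidbe]
2 Intervocalic Voicing: [zatapidbe] → [zadabidbe]
3 Final Vowel Raising: [zadabidbe] → [zadabidbi]
4 Velar Palatalization: no change — [zadabidbi]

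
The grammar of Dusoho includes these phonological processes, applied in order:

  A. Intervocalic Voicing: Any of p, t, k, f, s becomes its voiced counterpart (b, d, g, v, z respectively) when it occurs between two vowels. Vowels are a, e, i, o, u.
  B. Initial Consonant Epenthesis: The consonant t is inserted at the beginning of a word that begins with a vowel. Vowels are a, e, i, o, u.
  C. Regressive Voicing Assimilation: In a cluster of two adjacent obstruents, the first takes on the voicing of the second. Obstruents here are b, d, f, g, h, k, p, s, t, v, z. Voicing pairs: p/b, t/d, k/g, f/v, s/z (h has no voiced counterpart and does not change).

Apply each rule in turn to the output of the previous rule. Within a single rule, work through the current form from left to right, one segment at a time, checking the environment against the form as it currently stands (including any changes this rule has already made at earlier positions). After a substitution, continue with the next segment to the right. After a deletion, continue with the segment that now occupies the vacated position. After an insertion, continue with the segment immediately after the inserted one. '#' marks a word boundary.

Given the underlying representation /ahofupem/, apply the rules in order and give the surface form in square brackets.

A Intervocalic Voicing: [ahofupem] → [ahovubem]
B Initial Consonant Epenthesis: [ahovubem] → [tahovubem]
C Regressive Voicing Assimilation: no change — [tahovubem]

[tahovubem]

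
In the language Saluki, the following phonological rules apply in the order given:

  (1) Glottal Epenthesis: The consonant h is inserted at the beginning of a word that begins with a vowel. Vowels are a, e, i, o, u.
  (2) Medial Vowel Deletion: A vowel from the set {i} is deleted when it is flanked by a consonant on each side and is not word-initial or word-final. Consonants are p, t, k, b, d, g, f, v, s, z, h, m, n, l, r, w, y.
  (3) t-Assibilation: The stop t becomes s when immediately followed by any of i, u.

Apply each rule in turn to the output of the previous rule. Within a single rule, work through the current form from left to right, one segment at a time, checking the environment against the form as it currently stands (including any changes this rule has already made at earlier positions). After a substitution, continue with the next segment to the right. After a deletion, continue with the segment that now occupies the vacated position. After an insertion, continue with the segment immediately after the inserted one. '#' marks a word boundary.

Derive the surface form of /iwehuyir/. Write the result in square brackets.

[hwehuyr]

(1) Glottal Epenthesis: [iwehuyir] → [hiwehuyir]
(2) Medial Vowel Deletion: [hiwehuyir] → [hwehuyr]
(3) t-Assibilation: no change — [hwehuyr]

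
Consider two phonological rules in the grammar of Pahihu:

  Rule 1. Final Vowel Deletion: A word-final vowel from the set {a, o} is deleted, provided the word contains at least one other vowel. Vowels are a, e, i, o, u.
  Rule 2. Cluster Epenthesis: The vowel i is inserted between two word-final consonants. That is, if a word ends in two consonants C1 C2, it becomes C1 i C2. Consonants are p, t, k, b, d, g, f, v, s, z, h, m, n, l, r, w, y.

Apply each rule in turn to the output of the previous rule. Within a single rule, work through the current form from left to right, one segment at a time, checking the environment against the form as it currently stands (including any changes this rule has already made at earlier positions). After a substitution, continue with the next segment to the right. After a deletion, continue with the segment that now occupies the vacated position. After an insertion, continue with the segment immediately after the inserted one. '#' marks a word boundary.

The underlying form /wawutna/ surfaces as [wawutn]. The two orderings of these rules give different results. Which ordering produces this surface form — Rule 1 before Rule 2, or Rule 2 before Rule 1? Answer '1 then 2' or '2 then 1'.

Order 1 then 2:
  1 Final Vowel Deletion: [wawutna] → [wawutn]
  2 Cluster Epenthesis: [wawutn] → [wawutin]
  result: [wawutin]
Order 2 then 1:
  2 Cluster Epenthesis: no change — [wawutna]
  1 Final Vowel Deletion: [wawutna] → [wawutn]
  result: [wawutn]

2 then 1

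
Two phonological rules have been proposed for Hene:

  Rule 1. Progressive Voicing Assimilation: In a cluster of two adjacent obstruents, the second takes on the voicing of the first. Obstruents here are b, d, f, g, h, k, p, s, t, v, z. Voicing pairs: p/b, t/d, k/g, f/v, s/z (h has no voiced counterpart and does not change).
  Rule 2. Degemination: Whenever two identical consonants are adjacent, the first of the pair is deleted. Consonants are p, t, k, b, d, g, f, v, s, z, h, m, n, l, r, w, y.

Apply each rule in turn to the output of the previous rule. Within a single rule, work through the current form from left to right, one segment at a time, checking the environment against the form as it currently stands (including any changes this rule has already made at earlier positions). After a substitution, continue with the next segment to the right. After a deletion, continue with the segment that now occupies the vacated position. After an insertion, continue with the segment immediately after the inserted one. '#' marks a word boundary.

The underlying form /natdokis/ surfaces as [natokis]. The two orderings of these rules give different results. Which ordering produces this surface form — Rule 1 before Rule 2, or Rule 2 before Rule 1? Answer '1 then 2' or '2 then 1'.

1 then 2

Order 1 then 2:
  1 Progressive Voicing Assimilation: [natdokis] → [nattokis]
  2 Degemination: [nattokis] → [natokis]
  result: [natokis]
Order 2 then 1:
  2 Degemination: no change — [natdokis]
  1 Progressive Voicing Assimilation: [natdokis] → [nattokis]
  result: [nattokis]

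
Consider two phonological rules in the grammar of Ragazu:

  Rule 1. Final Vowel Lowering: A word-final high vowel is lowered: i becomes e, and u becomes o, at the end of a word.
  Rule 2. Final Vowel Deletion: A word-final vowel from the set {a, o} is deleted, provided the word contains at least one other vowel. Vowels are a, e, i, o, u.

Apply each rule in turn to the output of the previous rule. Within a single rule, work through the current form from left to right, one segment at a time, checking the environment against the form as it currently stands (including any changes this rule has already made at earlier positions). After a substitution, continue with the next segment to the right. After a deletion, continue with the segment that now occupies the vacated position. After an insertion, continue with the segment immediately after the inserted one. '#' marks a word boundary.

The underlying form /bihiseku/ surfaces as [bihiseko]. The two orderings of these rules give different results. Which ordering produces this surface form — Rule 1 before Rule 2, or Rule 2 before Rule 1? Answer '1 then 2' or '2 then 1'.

2 then 1

Order 1 then 2:
  1 Final Vowel Lowering: [bihiseku] → [bihiseko]
  2 Final Vowel Deletion: [bihiseko] → [bihisek]
  result: [bihisek]
Order 2 then 1:
  2 Final Vowel Deletion: no change — [bihiseku]
  1 Final Vowel Lowering: [bihiseku] → [bihiseko]
  result: [bihiseko]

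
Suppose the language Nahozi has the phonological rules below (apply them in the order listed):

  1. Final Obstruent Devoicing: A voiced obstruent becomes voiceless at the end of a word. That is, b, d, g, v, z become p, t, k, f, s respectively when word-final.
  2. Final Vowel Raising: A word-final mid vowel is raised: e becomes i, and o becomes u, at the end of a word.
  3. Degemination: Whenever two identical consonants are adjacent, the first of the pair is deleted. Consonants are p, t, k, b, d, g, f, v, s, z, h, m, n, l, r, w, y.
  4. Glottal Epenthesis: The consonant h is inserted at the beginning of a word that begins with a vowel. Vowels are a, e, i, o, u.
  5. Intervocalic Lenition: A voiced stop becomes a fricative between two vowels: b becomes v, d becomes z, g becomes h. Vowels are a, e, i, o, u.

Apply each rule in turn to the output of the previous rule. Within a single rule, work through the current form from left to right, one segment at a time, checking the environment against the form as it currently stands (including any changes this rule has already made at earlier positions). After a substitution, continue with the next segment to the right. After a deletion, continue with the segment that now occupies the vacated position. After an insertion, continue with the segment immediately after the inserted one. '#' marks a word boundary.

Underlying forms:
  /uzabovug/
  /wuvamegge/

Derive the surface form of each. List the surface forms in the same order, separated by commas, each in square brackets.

/uzabovug/:
  1 Final Obstruent Devoicing: [uzabovug] → [uzabovuk]
  2 Final Vowel Raising: no change — [uzabovuk]
  3 Degemination: no change — [uzabovuk]
  4 Glottal Epenthesis: [uzabovuk] → [huzabovuk]
  5 Intervocalic Lenition: [huzabovuk] → [huzavovuk]
/wuvamegge/:
  1 Final Obstruent Devoicing: no change — [wuvamegge]
  2 Final Vowel Raising: [wuvamegge] → [wuvameggi]
  3 Degemination: [wuvameggi] → [wuvamegi]
  4 Glottal Epenthesis: no change — [wuvamegi]
  5 Intervocalic Lenition: [wuvamegi] → [wuvamehi]

[huzavovuk], [wuvamehi]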